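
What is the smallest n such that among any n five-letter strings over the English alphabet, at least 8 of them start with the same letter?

There are 26 possible first letters acting as pigeonholes.
With 26 × 7 = 182 five-letter strings over the English alphabet we could place exactly 7 in each, with no class reaching 8.
One more forces some class to hold 8, so 182 + 1 = 183.

183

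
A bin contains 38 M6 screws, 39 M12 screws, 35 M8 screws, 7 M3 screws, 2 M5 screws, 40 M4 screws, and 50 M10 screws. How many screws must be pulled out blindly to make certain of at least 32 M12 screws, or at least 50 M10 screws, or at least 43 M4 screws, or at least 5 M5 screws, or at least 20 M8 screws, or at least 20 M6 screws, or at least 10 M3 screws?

The worst case stops just short of every target: 19 M6, 31 M12, 19 M8, all 7 M3, all 2 M5, all 40 M4, 49 M10 — 19 + 31 + 19 + 7 + 2 + 40 + 49 = 167 screws.
One more screw must push some size to its target, so 167 + 1 = 168.

168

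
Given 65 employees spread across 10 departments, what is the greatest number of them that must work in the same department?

7

If each of the 10 departments held at most 6, the total would be at most 10 × 6 = 60 < 65, a contradiction.
So at least one holds ⌈65/10⌉ = 7.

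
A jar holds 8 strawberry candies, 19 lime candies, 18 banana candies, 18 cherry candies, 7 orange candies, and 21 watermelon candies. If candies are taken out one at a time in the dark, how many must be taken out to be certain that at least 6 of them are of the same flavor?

31

The worst case takes 5 candies of each flavor without reaching 6 of any: 6 × 5 = 30.
The next candy must bring some flavor to 6, so 30 + 1 = 31.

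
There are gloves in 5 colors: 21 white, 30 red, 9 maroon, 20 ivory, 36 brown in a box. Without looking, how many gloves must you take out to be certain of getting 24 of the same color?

97

Treat the 5 colors as pigeonholes.
In the worst case we take at most 23 of each color, but all 21 white, all 9 maroon, and all 20 ivory (fewer than 23), giving 21 + 23 + 9 + 20 + 23 = 96.
One more glove then forces some color to 24, so 96 + 1 = 97.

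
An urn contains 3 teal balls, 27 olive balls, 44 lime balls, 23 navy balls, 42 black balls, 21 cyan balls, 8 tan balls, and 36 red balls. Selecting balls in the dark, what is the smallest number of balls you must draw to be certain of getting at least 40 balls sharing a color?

In the worst case we take at most 39 of each color, but all 3 teal, all 27 olive, all 23 navy, all 21 cyan, all 8 tan, and all 36 red (fewer than 39), giving 3 + 27 + 39 + 23 + 39 + 21 + 8 + 36 = 196.
One more ball then forces some color to 40, so 196 + 1 = 197.

197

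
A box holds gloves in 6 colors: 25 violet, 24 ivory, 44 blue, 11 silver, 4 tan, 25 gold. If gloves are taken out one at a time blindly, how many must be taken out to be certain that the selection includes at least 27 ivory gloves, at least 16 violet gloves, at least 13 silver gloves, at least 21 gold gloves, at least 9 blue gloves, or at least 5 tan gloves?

The worst case stops just short of every target: 15 violet, all 24 ivory, 8 blue, all 11 silver, 4 tan, 20 gold — 15 + 24 + 8 + 11 + 4 + 20 = 82 gloves.
One more glove must push some color to its target, so 82 + 1 = 83.

83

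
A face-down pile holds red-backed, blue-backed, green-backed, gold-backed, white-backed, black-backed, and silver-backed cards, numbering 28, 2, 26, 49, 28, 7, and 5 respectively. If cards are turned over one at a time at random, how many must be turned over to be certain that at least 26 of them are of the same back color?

115

Treat the 7 back colors as pigeonholes.
In the worst case we take at most 25 of each back color, but all 2 blue-backed, all 7 black-backed, and all 5 silver-backed (fewer than 25), giving 25 + 2 + 25 + 25 + 25 + 7 + 5 = 114.
One more card then forces some back color to 26, so 114 + 1 = 115.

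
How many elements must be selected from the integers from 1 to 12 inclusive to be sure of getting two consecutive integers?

Partition {1, …, 12} into 6 pairs: {1,2}, {3,4}, …, {11,12}.
Choosing 6 integers — say the 6 even numbers 2, 4, …, 12 — takes one from each pair and avoids the property.
Choosing 7 forces two into the same pair by pigeonhole, and those are consecutive. So 7.

7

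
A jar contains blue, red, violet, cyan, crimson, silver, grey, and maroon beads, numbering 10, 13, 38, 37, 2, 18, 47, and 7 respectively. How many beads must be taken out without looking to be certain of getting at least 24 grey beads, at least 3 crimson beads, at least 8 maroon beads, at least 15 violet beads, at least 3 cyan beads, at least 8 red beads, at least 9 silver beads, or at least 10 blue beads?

73

Each of the 8 colors has its own threshold; avoid all of them simultaneously.
The worst case stops just short of every target: 9 blue, 7 red, 14 violet, 2 cyan, 2 crimson, 8 silver, 23 grey, 7 maroon — 9 + 7 + 14 + 2 + 2 + 8 + 23 + 7 = 72 beads.
One more bead must push some color to its target, so 72 + 1 = 73.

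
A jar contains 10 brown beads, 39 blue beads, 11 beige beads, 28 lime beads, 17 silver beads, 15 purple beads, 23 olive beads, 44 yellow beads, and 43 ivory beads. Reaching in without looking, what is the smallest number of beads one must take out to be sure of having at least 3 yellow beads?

189

The worst case draws every non-yellow bead first: 10 + 39 + 11 + 28 + 17 + 15 + 23 + 43 = 186.
The next 3 draws are then forced to be yellow, giving 186 + 3 = 189.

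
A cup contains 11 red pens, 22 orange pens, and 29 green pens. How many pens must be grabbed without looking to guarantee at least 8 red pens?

To avoid red pens as long as possible, exhaust the other 2 ink colors first.
The worst case draws every non-red pen first: 22 + 29 = 51.
The next 8 draws are then forced to be red, giving 51 + 8 = 59.

59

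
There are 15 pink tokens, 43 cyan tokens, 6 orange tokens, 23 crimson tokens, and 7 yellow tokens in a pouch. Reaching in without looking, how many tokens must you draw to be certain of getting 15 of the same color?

56

In the worst case we take at most 14 of each color, but all 6 orange and all 7 yellow (fewer than 14), giving 14 + 14 + 6 + 14 + 7 = 55.
One more token then forces some color to 15, so 55 + 1 = 56.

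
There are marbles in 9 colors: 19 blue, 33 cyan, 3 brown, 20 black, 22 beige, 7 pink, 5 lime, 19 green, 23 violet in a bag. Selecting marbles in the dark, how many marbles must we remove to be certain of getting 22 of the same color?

Treat the 9 colors as pigeonholes.
In the worst case we take at most 21 of each color, but all 19 blue, all 3 brown, all 20 black, all 7 pink, all 5 lime, and all 19 green (fewer than 21), giving 19 + 21 + 3 + 20 + 21 + 7 + 5 + 19 + 21 = 136.
One more marble then forces some color to 22, so 136 + 1 = 137.

137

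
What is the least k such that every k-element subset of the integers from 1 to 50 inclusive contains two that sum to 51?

26

Partition {1, …, 50} into 25 pairs: {1,50}, {2,49}, …, {25,26}.
Choosing 25 integers — say the integers 1 through 25 — takes one from each pair and avoids the property.
Choosing 26 forces two into the same pair by pigeonhole, and those sum to 51. So 26.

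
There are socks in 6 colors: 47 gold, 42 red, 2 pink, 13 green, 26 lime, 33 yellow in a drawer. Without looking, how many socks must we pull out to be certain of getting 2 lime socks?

139

The worst case draws every non-lime sock first: 47 + 42 + 2 + 13 + 33 = 137.
The next 2 draws are then forced to be lime, giving 137 + 2 = 139.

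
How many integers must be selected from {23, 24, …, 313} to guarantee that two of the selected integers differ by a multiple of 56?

57

Use the pigeonhole principle on residue classes: group the integers by remainder mod 56; there are 56 residue classes, each nonempty in this range.
Choosing one from each class (56 integers) avoids any shared remainder.
One more choice must repeat a class, so two differ by a multiple of 56. Hence 56 + 1 = 57.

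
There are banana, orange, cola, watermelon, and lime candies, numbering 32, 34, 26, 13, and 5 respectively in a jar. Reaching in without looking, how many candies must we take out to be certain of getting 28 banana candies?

The worst case draws every non-banana candy first: 34 + 26 + 13 + 5 = 78.
The next 28 draws are then forced to be banana, giving 78 + 28 = 106.

106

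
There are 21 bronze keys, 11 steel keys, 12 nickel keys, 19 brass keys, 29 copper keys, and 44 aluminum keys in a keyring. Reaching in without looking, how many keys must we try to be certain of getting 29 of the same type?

120

In the worst case we take at most 28 of each type, but all 21 bronze, all 11 steel, all 12 nickel, and all 19 brass (fewer than 28), giving 21 + 11 + 12 + 19 + 28 + 28 = 119.
One more key then forces some type to 29, so 119 + 1 = 120.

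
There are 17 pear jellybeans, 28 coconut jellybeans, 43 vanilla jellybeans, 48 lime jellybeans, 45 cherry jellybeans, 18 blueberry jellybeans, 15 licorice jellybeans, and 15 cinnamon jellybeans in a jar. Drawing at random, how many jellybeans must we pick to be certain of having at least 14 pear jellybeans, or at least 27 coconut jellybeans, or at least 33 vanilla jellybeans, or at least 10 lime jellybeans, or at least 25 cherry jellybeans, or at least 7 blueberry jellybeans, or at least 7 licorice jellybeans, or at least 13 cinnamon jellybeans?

The worst case stops just short of every target: 13 pear, 26 coconut, 32 vanilla, 9 lime, 24 cherry, 6 blueberry, 6 licorice, 12 cinnamon — 13 + 26 + 32 + 9 + 24 + 6 + 6 + 12 = 128 jellybeans.
One more jellybean must push some flavor to its target, so 128 + 1 = 129.

129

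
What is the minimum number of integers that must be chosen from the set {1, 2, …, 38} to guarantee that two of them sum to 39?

Partition {1, …, 38} into 19 pairs: {1,38}, {2,37}, …, {19,20}.
Choosing 19 integers — say the integers 1 through 19 — takes one from each pair and avoids the property.
Choosing 20 forces two into the same pair by pigeonhole, and those sum to 39. So 20.

20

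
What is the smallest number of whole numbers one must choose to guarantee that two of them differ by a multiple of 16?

17

Two integers differ by a multiple of 16 exactly when they share a remainder mod 16.
There are 16 residue classes mod 16, so 16 integers can all lie in distinct classes.
One more integer must repeat a residue, giving a difference divisible by 16. So n = 16 + 1 = 17.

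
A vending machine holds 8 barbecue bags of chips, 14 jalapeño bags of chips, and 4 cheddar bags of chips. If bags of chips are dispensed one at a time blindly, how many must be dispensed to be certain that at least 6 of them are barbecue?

The worst case draws every non-barbecue bag of chips first: 14 + 4 = 18.
The next 6 draws are then forced to be barbecue, giving 18 + 6 = 24.

24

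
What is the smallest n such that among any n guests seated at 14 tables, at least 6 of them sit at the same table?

71

There are 14 tables acting as pigeonholes.
With 14 × 5 = 70 guests we could place exactly 5 in each, with no class reaching 6.
One more forces some class to hold 6, so 70 + 1 = 71.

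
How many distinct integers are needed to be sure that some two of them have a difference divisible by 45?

46

Two integers differ by a multiple of 45 exactly when they share a remainder mod 45.
There are 45 residue classes mod 45, so 45 integers can all lie in distinct classes.
One more integer must repeat a residue, giving a difference divisible by 45. So n = 45 + 1 = 46.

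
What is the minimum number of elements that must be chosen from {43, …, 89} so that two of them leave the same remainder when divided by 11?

Group the integers by remainder mod 11; there are 11 residue classes, each nonempty in this range.
Choosing one from each class (11 integers) avoids any shared remainder.
One more choice must repeat a class, so two differ by a multiple of 11. Hence 11 + 1 = 12.

12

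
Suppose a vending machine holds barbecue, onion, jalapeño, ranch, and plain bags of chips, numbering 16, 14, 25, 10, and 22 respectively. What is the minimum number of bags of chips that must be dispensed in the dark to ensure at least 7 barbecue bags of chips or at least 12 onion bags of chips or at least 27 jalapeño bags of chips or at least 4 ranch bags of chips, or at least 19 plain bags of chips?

64

The worst case stops just short of every target: 6 barbecue, 11 onion, all 25 jalapeño, 3 ranch, 18 plain — 6 + 11 + 25 + 3 + 18 = 63 bags of chips.
One more bag of chips must push some flavor to its target, so 63 + 1 = 64.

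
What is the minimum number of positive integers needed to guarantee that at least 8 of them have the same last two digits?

701

There are 100 possible two-digit endings acting as pigeonholes.
With 100 × 7 = 700 positive integers we could place exactly 7 in each, with no class reaching 8.
One more forces some class to hold 8, so 700 + 1 = 701.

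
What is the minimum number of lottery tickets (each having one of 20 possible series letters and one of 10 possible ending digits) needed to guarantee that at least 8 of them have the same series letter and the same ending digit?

1401

There are 20 × 10 = 200 (series letter, ending digit) combinations acting as pigeonholes.
With 200 × 7 = 1400 lottery tickets we could place exactly 7 in each, with no (series letter, ending digit) pair reaching 8.
One more forces some (series letter, ending digit) pair to hold 8, so 1400 + 1 = 1401.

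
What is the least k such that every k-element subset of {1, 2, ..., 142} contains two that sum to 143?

72

Partition {1, …, 142} into 71 pairs: {1,142}, {2,141}, …, {71,72}.
Choosing 71 integers — say the integers 1 through 71 — takes one from each pair and avoids the property.
Choosing 72 forces two into the same pair by pigeonhole, and those sum to 143. So 72.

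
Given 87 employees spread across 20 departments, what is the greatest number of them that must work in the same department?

5

The 87 employees fall into 20 departments.
If each of the 20 departments held at most 4, the total would be at most 20 × 4 = 80 < 87, a contradiction.
So at least one holds ⌈87/20⌉ = 5.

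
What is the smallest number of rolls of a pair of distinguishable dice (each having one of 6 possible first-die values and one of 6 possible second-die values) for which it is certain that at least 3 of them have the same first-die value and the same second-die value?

73

There are 6 × 6 = 36 (first-die value, second-die value) combinations acting as pigeonholes.
With 36 × 2 = 72 rolls of a pair of distinguishable dice we could place exactly 2 in each, with no (first-die value, second-die value) pair reaching 3.
One more forces some (first-die value, second-die value) pair to hold 3, so 72 + 1 = 73.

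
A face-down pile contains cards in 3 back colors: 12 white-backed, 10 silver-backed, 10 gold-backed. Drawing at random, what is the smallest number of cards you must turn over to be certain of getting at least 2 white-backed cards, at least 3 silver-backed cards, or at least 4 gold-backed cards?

The worst case stops just short of every target: 1 white-backed, 2 silver-backed, 3 gold-backed — 1 + 2 + 3 = 6 cards.
One more card must push some back color to its target, so 6 + 1 = 7.

7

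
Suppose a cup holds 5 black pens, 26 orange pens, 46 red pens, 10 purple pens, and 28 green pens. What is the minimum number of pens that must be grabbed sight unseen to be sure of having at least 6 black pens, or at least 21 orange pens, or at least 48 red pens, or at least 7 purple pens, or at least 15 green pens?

The worst case stops just short of every target: 5 black, 20 orange, all 46 red, 6 purple, 14 green — 5 + 20 + 46 + 6 + 14 = 91 pens.
One more pen must push some ink color to its target, so 91 + 1 = 92.

92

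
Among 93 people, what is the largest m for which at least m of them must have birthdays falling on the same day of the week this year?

There are 7 days of the week, which serve as the pigeonholes.
If each of the 7 days of the week held at most 13, the total would be at most 7 × 13 = 91 < 93, a contradiction.
So at least one holds ⌈93/7⌉ = 14.

14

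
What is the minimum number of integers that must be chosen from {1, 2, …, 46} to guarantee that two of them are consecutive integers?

Partition {1, …, 46} into 23 pairs: {1,2}, {3,4}, …, {45,46}.
Choosing 23 integers — say the 23 even numbers 2, 4, …, 46 — takes one from each pair and avoids the property.
Choosing 24 forces two into the same pair by pigeonhole, and those are consecutive. So 24.

24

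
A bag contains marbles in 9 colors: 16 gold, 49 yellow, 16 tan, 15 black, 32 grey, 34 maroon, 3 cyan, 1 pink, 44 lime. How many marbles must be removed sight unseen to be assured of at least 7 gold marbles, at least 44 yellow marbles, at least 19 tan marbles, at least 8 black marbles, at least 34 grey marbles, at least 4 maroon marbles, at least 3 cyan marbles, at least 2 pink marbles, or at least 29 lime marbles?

139

The worst case stops just short of every target: 6 gold, 43 yellow, all 16 tan, 7 black, all 32 grey, 3 maroon, 2 cyan, 1 pink, 28 lime — 6 + 43 + 16 + 7 + 32 + 3 + 2 + 1 + 28 = 138 marbles.
One more marble must push some color to its target, so 138 + 1 = 139.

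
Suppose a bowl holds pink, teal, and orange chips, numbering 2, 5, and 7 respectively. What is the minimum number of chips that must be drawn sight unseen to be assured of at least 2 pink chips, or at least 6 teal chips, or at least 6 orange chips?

12

The worst case stops just short of every target: 1 pink, 5 teal, 5 orange — 1 + 5 + 5 = 11 chips.
One more chip must push some color to its target, so 11 + 1 = 12.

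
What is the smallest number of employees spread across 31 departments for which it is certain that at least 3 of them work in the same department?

There are 31 departments acting as pigeonholes.
With 31 × 2 = 62 employees we could place exactly 2 in each, with no class reaching 3.
One more forces some class to hold 3, so 62 + 1 = 63.

63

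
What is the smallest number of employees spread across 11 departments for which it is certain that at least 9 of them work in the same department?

There are 11 departments acting as pigeonholes.
With 11 × 8 = 88 employees we could place exactly 8 in each, with no class reaching 9.
One more forces some class to hold 9, so 88 + 1 = 89.

89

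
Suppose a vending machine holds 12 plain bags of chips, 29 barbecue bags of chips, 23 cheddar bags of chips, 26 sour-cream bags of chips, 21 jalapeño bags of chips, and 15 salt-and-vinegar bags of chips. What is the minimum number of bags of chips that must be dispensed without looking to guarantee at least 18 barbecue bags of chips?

The worst case draws every non-barbecue bag of chips first: 12 + 23 + 26 + 21 + 15 = 97.
The next 18 draws are then forced to be barbecue, giving 97 + 18 = 115.

115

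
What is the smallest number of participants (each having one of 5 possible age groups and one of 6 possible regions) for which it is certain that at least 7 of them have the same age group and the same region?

181

There are 5 × 6 = 30 (age group, region) combinations acting as pigeonholes.
With 30 × 6 = 180 participants we could place exactly 6 in each, with no (age group, region) pair reaching 7.
One more forces some (age group, region) pair to hold 7, so 180 + 1 = 181.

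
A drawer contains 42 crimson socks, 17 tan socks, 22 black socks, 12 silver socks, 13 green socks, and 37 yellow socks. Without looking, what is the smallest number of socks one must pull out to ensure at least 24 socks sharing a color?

In the worst case we take at most 23 of each color, but all 17 tan, all 22 black, all 12 silver, and all 13 green (fewer than 23), giving 23 + 17 + 22 + 12 + 13 + 23 = 110.
One more sock then forces some color to 24, so 110 + 1 = 111.

111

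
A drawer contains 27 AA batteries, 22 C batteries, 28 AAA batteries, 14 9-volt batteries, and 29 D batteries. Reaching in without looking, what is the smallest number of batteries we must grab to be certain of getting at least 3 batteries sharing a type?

Treat the 5 types as pigeonholes.
The worst case takes 2 batteries of each type without reaching 3 of any: 5 × 2 = 10.
The next battery must bring some type to 3, so 10 + 1 = 11.

11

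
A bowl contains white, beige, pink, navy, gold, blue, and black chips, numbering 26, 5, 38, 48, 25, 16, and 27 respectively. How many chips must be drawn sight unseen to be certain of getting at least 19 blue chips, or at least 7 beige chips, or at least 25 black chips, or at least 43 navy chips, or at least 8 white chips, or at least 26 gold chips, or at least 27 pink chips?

The worst case stops just short of every target: 7 white, all 5 beige, 26 pink, 42 navy, 25 gold, all 16 blue, 24 black — 7 + 5 + 26 + 42 + 25 + 16 + 24 = 145 chips.
One more chip must push some color to its target, so 145 + 1 = 146.

146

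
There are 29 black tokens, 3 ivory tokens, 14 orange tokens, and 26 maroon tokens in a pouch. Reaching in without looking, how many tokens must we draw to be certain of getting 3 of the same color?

9

Treat the 4 colors as pigeonholes.
The worst case takes 2 tokens of each color without reaching 3 of any: 4 × 2 = 8.
The next token must bring some color to 3, so 8 + 1 = 9.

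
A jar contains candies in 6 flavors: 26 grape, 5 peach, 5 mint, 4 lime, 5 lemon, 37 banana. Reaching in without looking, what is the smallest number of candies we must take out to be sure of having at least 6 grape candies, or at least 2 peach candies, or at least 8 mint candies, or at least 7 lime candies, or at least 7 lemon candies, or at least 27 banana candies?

47

The worst case stops just short of every target: 5 grape, 1 peach, all 5 mint, all 4 lime, all 5 lemon, 26 banana — 5 + 1 + 5 + 4 + 5 + 26 = 46 candies.
One more candy must push some flavor to its target, so 46 + 1 = 47.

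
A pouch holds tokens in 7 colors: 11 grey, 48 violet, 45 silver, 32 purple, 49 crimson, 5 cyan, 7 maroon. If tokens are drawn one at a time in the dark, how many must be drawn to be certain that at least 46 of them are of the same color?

191

In the worst case we take at most 45 of each color, but all 11 grey, all 32 purple, all 5 cyan, and all 7 maroon (fewer than 45), giving 11 + 45 + 45 + 32 + 45 + 5 + 7 = 190.
One more token then forces some color to 46, so 190 + 1 = 191.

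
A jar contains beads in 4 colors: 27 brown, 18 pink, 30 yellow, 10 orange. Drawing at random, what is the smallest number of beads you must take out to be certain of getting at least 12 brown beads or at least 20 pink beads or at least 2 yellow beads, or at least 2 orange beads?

32

The worst case stops just short of every target: 11 brown, all 18 pink, 1 yellow, 1 orange — 11 + 18 + 1 + 1 = 31 beads.
One more bead must push some color to its target, so 31 + 1 = 32.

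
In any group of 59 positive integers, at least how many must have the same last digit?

The 59 positive integers fall into 10 possible last digits.
If each of the 10 possible last digits held at most 5, the total would be at most 10 × 5 = 50 < 59, a contradiction.
So at least one holds ⌈59/10⌉ = 6.

6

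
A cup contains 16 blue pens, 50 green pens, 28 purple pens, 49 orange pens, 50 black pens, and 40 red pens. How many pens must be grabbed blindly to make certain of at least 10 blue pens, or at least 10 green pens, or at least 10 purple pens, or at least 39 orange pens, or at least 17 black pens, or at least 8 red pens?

Each of the 6 ink colors has its own threshold; avoid all of them simultaneously.
The worst case stops just short of every target: 9 blue, 9 green, 9 purple, 38 orange, 16 black, 7 red — 9 + 9 + 9 + 38 + 16 + 7 = 88 pens.
One more pen must push some ink color to its target, so 88 + 1 = 89.

89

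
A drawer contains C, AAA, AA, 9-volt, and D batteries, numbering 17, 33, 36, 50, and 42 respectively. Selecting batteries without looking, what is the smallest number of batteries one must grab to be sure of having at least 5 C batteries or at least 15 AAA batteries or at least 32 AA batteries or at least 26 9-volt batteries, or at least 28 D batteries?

The worst case stops just short of every target: 4 C, 14 AAA, 31 AA, 25 9-volt, 27 D — 4 + 14 + 31 + 25 + 27 = 101 batteries.
One more battery must push some type to its target, so 101 + 1 = 102.

102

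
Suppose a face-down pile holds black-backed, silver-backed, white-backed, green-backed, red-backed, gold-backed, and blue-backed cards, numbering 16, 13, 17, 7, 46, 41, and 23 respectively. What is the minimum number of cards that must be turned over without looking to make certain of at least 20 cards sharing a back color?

In the worst case we take at most 19 of each back color, but all 16 black-backed, all 13 silver-backed, all 17 white-backed, and all 7 green-backed (fewer than 19), giving 16 + 13 + 17 + 7 + 19 + 19 + 19 = 110.
One more card then forces some back color to 20, so 110 + 1 = 111.

111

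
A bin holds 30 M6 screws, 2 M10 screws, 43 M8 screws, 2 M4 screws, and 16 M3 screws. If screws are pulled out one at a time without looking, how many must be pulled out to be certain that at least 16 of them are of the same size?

In the worst case we take at most 15 of each size, but all 2 M10 and all 2 M4 (fewer than 15), giving 15 + 2 + 15 + 2 + 15 = 49.
One more screw then forces some size to 16, so 49 + 1 = 50.

50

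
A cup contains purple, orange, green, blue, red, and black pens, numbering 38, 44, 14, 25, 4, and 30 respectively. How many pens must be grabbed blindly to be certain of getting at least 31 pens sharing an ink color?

134

In the worst case we take at most 30 of each ink color, but all 14 green, all 25 blue, and all 4 red (fewer than 30), giving 30 + 30 + 14 + 25 + 4 + 30 = 133.
One more pen then forces some ink color to 31, so 133 + 1 = 134.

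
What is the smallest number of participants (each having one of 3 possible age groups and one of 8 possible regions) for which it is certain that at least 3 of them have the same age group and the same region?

There are 3 × 8 = 24 (age group, region) combinations acting as pigeonholes.
With 24 × 2 = 48 participants we could place exactly 2 in each, with no (age group, region) pair reaching 3.
One more forces some (age group, region) pair to hold 3, so 48 + 1 = 49.

49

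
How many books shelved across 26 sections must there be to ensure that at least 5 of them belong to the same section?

There are 26 sections acting as pigeonholes.
With 26 × 4 = 104 books we could place exactly 4 in each, with no class reaching 5.
One more forces some class to hold 5, so 104 + 1 = 105.

105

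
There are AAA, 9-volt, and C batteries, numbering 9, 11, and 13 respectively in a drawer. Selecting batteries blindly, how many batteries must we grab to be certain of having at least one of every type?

The hardest type to obtain is AAA: we could draw every other battery first — 33 − 9 = 24 batteries — without a single AAA one.
The next draw must be AAA, so 24 + 1 = 25.

25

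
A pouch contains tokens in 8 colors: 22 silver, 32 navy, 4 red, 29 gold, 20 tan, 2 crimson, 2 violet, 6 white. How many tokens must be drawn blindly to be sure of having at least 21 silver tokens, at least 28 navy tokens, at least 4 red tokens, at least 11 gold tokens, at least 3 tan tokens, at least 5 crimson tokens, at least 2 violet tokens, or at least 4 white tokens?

69

The worst case stops just short of every target: 20 silver, 27 navy, 3 red, 10 gold, 2 tan, all 2 crimson, 1 violet, 3 white — 20 + 27 + 3 + 10 + 2 + 2 + 1 + 3 = 68 tokens.
One more token must push some color to its target, so 68 + 1 = 69.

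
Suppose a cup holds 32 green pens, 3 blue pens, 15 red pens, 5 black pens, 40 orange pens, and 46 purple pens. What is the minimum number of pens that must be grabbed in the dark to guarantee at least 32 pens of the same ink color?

117

In the worst case we take at most 31 of each ink color, but all 3 blue, all 15 red, and all 5 black (fewer than 31), giving 31 + 3 + 15 + 5 + 31 + 31 = 116.
One more pen then forces some ink color to 32, so 116 + 1 = 117.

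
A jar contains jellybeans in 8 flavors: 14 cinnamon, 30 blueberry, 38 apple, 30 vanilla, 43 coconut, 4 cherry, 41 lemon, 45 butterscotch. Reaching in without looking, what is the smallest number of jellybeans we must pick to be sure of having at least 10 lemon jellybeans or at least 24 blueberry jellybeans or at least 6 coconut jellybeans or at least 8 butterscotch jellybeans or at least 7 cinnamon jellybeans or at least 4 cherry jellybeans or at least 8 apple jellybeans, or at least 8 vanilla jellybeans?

The worst case stops just short of every target: 6 cinnamon, 23 blueberry, 7 apple, 7 vanilla, 5 coconut, 3 cherry, 9 lemon, 7 butterscotch — 6 + 23 + 7 + 7 + 5 + 3 + 9 + 7 = 67 jellybeans.
One more jellybean must push some flavor to its target, so 67 + 1 = 68.

68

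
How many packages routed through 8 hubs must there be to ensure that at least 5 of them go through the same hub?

33

There are 8 hubs acting as pigeonholes.
With 8 × 4 = 32 packages we could place exactly 4 in each, with no class reaching 5.
One more forces some class to hold 5, so 32 + 1 = 33.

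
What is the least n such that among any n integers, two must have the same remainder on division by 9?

10

Two integers differ by a multiple of 9 exactly when they share a remainder mod 9.
There are 9 residue classes mod 9, so 9 integers can all lie in distinct classes.
One more integer must repeat a residue, giving a difference divisible by 9. So n = 9 + 1 = 10.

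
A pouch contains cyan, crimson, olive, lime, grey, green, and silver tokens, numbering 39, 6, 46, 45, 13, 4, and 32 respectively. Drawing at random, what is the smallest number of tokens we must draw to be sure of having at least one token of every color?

The hardest color to obtain is green: we could draw every other token first — 185 − 4 = 181 tokens — without a single green one.
The next draw must be green, so 181 + 1 = 182.

182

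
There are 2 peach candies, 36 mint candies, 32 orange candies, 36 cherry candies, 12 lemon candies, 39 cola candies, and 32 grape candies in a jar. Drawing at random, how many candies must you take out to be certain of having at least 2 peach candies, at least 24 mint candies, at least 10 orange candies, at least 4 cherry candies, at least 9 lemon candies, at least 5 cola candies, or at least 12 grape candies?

60

The worst case stops just short of every target: 1 peach, 23 mint, 9 orange, 3 cherry, 8 lemon, 4 cola, 11 grape — 1 + 23 + 9 + 3 + 8 + 4 + 11 = 59 candies.
One more candy must push some flavor to its target, so 59 + 1 = 60.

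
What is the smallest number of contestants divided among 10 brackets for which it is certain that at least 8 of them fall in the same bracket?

There are 10 brackets acting as pigeonholes.
With 10 × 7 = 70 contestants we could place exactly 7 in each, with no class reaching 8.
One more forces some class to hold 8, so 70 + 1 = 71.

71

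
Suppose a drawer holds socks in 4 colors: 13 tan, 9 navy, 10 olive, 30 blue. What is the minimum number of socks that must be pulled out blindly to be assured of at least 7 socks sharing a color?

25

The worst case takes 6 socks of each color without reaching 7 of any: 4 × 6 = 24.
The next sock must bring some color to 7, so 24 + 1 = 25.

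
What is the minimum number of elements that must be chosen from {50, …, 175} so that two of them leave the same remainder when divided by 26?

Use the pigeonhole principle on residue classes: group the integers by remainder mod 26; there are 26 residue classes, each nonempty in this range.
Choosing one from each class (26 integers) avoids any shared remainder.
One more choice must repeat a class, so two differ by a multiple of 26. Hence 26 + 1 = 27.

27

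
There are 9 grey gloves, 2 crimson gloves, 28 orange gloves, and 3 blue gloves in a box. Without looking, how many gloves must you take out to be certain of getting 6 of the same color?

16

Treat the 4 colors as pigeonholes.
In the worst case we take at most 5 of each color, but all 2 crimson and all 3 blue (fewer than 5), giving 5 + 2 + 5 + 3 = 15.
One more glove then forces some color to 6, so 15 + 1 = 16.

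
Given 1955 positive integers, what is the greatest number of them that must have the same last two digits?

20

The 1955 positive integers fall into 100 possible two-digit endings.
If each of the 100 possible two-digit endings held at most 19, the total would be at most 100 × 19 = 1900 < 1955, a contradiction.
So at least one holds ⌈1955/100⌉ = 20.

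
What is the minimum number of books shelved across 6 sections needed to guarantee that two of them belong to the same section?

There are 6 sections acting as pigeonholes.
With 6 books we could place one in each, avoiding any repeat.
One more forces some class to hold 2, so 6 + 1 = 7.

7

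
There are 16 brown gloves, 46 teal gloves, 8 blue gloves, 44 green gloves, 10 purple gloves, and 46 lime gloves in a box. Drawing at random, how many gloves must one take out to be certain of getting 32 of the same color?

128

In the worst case we take at most 31 of each color, but all 16 brown, all 8 blue, and all 10 purple (fewer than 31), giving 16 + 31 + 8 + 31 + 10 + 31 = 127.
One more glove then forces some color to 32, so 127 + 1 = 128.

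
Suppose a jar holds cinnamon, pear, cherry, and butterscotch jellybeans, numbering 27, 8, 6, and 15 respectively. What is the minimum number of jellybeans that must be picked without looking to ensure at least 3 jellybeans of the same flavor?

Treat the 4 flavors as pigeonholes.
The worst case takes 2 jellybeans of each flavor without reaching 3 of any: 4 × 2 = 8.
The next jellybean must bring some flavor to 3, so 8 + 1 = 9.

9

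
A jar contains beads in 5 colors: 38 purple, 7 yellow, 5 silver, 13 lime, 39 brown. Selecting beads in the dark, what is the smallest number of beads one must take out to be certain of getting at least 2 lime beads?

91

To avoid lime beads as long as possible, exhaust the other 4 colors first.
The worst case draws every non-lime bead first: 38 + 7 + 5 + 39 = 89.
The next 2 draws are then forced to be lime, giving 89 + 2 = 91.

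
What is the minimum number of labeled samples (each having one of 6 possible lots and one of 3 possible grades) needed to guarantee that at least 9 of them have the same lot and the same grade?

There are 6 × 3 = 18 (lot, grade) combinations acting as pigeonholes.
With 18 × 8 = 144 labeled samples we could place exactly 8 in each, with no (lot, grade) pair reaching 9.
One more forces some (lot, grade) pair to hold 9, so 144 + 1 = 145.

145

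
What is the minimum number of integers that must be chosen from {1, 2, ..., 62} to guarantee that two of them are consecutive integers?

Partition {1, …, 62} into 31 pairs: {1,2}, {3,4}, …, {61,62}.
Choosing 31 integers — say the 31 even numbers 2, 4, …, 62 — takes one from each pair and avoids the property.
Choosing 32 forces two into the same pair by pigeonhole, and those are consecutive. So 32.

32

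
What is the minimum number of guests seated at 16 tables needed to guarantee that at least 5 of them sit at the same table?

65

There are 16 tables acting as pigeonholes.
With 16 × 4 = 64 guests we could place exactly 4 in each, with no class reaching 5.
One more forces some class to hold 5, so 64 + 1 = 65.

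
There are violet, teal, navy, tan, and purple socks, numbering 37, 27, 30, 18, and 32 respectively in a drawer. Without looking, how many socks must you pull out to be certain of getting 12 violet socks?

To avoid violet socks as long as possible, exhaust the other 4 colors first.
The worst case draws every non-violet sock first: 27 + 30 + 18 + 32 = 107.
The next 12 draws are then forced to be violet, giving 107 + 12 = 119.

119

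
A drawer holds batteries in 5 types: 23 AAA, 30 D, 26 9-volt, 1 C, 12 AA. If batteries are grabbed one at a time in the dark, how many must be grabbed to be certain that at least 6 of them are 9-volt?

To avoid 9-volt batteries as long as possible, exhaust the other 4 types first.
The worst case draws every non-9-volt battery first: 23 + 30 + 1 + 12 = 66.
The next 6 draws are then forced to be 9-volt, giving 66 + 6 = 72.

72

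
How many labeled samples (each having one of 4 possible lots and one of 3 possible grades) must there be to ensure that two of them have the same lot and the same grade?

13

There are 4 × 3 = 12 (lot, grade) combinations acting as pigeonholes.
With 12 labeled samples we could place one in each, avoiding any repeat.
One more forces some (lot, grade) pair to hold 2, so 12 + 1 = 13.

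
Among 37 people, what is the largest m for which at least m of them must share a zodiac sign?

4

If each of the 12 zodiac signs held at most 3, the total would be at most 12 × 3 = 36 < 37, a contradiction.
So at least one holds ⌈37/12⌉ = 4.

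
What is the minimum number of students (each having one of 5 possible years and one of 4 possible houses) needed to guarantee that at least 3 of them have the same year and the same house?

There are 5 × 4 = 20 (year, house) combinations acting as pigeonholes.
With 20 × 2 = 40 students we could place exactly 2 in each, with no (year, house) pair reaching 3.
One more forces some (year, house) pair to hold 3, so 40 + 1 = 41.

41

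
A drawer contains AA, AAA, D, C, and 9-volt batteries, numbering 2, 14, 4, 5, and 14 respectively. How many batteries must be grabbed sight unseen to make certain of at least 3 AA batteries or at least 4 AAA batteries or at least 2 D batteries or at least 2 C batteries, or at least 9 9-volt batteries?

Each of the 5 types has its own threshold; avoid all of them simultaneously.
The worst case stops just short of every target: 2 AA, 3 AAA, 1 D, 1 C, 8 9-volt — 2 + 3 + 1 + 1 + 8 = 15 batteries.
One more battery must push some type to its target, so 15 + 1 = 16.

16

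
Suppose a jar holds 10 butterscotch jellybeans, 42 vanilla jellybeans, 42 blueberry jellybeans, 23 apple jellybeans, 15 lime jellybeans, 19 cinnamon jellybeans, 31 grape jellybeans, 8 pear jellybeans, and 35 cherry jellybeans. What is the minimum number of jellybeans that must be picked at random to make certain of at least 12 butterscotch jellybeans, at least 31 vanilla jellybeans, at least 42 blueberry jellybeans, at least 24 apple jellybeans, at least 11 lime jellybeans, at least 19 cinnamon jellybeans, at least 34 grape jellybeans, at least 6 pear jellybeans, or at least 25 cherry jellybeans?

The worst case stops just short of every target: all 10 butterscotch, 30 vanilla, 41 blueberry, 23 apple, 10 lime, 18 cinnamon, all 31 grape, 5 pear, 24 cherry — 10 + 30 + 41 + 23 + 10 + 18 + 31 + 5 + 24 = 192 jellybeans.
One more jellybean must push some flavor to its target, so 192 + 1 = 193.

193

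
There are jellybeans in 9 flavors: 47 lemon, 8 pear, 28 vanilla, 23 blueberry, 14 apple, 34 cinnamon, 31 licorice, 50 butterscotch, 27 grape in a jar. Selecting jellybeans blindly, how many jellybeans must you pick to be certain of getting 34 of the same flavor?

231

In the worst case we take at most 33 of each flavor, but all 8 pear, all 28 vanilla, all 23 blueberry, all 14 apple, all 31 licorice, and all 27 grape (fewer than 33), giving 33 + 8 + 28 + 23 + 14 + 33 + 31 + 33 + 27 = 230.
One more jellybean then forces some flavor to 34, so 230 + 1 = 231.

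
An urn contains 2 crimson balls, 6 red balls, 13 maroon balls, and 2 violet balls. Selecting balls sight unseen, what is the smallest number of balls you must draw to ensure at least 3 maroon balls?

To avoid maroon balls as long as possible, exhaust the other 3 colors first.
The worst case draws every non-maroon ball first: 2 + 6 + 2 = 10.
The next 3 draws are then forced to be maroon, giving 10 + 3 = 13.

13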